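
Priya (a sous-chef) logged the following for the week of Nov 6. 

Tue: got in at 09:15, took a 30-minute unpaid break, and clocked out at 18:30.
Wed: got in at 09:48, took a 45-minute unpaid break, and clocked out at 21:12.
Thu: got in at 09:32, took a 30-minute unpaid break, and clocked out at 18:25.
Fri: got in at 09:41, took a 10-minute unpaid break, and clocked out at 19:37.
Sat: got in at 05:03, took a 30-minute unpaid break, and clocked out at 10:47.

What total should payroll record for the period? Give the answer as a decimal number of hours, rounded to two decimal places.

Tue: 09:15–18:30 = 9 h 15 min; less 30 min break → 8 h 45 min
Wed: 09:48–21:12 = 11 h 24 min; less 45 min break → 10 h 39 min
Thu: 09:32–18:25 = 8 h 53 min; less 30 min break → 8 h 23 min
Fri: 09:41–19:37 = 9 h 56 min; less 10 min break → 9 h 46 min
Sat: 05:03–10:47 = 5 h 44 min; less 30 min break → 5 h 14 min
Total: 8 h 45 min + 10 h 39 min + 8 h 23 min + 9 h 46 min + 5 h 14 min = 42 h 47 min.

42.78 hours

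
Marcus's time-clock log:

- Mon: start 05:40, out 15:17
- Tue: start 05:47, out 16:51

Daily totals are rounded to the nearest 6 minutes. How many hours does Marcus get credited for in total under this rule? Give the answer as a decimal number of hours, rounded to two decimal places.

20.70 hours

Mon: 05:40–15:17 = 9 h 37 min → rounds to 9 h 36 min
Tue: 05:47–16:51 = 11 h 4 min → rounds to 11 h 6 min
Total credited: 20 h 42 min.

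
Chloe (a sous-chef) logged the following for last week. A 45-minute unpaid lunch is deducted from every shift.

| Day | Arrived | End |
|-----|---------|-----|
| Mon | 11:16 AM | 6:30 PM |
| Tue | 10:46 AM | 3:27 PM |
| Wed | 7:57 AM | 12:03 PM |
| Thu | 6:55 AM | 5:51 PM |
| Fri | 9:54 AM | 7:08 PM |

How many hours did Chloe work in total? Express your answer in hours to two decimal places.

Mon: 11:16 AM–6:30 PM = 7 h 14 min; less 45 min break → 6 h 29 min
Tue: 10:46 AM–3:27 PM = 4 h 41 min; less 45 min break → 3 h 56 min
Wed: 7:57 AM–12:03 PM = 4 h 6 min; less 45 min break → 3 h 21 min
Thu: 6:55 AM–5:51 PM = 10 h 56 min; less 45 min break → 10 h 11 min
Fri: 9:54 AM–7:08 PM = 9 h 14 min; less 45 min break → 8 h 29 min
Total: 6 h 29 min + 3 h 56 min + 3 h 21 min + 10 h 11 min + 8 h 29 min = 32 h 26 min.

32.43 hours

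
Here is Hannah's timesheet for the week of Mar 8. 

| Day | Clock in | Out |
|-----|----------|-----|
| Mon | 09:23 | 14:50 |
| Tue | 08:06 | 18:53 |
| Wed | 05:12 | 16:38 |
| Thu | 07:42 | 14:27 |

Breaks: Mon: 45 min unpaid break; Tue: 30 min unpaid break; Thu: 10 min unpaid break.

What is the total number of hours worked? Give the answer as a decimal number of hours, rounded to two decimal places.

Mon: 09:23–14:50 = 5 h 27 min; less 45 min break → 4 h 42 min
Tue: 08:06–18:53 = 10 h 47 min; less 30 min break → 10 h 17 min
Wed: 05:12–16:38 = 11 h 26 min
Thu: 07:42–14:27 = 6 h 45 min; less 10 min break → 6 h 35 min
Total: 4 h 42 min + 10 h 17 min + 11 h 26 min + 6 h 35 min = 33 h 0 min.

33.00 hours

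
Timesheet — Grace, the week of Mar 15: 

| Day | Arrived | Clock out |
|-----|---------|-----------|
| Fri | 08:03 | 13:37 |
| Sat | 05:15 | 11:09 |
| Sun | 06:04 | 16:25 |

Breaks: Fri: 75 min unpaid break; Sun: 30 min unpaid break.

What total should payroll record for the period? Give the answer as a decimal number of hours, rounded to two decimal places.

20.07 hours

Fri: 08:03–13:37 = 5 h 34 min; less 75 min break → 4 h 19 min
Sat: 05:15–11:09 = 5 h 54 min
Sun: 06:04–16:25 = 10 h 21 min; less 30 min break → 9 h 51 min
Total: 4 h 19 min + 5 h 54 min + 9 h 51 min = 20 h 4 min.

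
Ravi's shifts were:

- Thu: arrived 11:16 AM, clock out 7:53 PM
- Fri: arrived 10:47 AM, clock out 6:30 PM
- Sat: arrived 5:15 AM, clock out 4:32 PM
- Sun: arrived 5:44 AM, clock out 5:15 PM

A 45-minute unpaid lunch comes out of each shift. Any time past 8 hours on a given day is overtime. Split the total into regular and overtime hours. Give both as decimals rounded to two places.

Thu: 11:16 AM–7:53 PM = 8 h 37 min; less 45 min break → 7 h 52 min
Fri: 10:47 AM–6:30 PM = 7 h 43 min; less 45 min break → 6 h 58 min
Sat: 5:15 AM–4:32 PM = 11 h 17 min; less 45 min break → 10 h 32 min
Sun: 5:44 AM–5:15 PM = 11 h 31 min; less 45 min break → 10 h 46 min
Thu reg 7 h 52 min / OT 0 h 0 min; Fri reg 6 h 58 min / OT 0 h 0 min; Sat reg 8 h 0 min / OT 2 h 32 min; Sun reg 8 h 0 min / OT 2 h 46 min.
Totals: regular 30 h 50 min, overtime 5 h 18 min.

Regular 30.83 hours, overtime 5.30 hours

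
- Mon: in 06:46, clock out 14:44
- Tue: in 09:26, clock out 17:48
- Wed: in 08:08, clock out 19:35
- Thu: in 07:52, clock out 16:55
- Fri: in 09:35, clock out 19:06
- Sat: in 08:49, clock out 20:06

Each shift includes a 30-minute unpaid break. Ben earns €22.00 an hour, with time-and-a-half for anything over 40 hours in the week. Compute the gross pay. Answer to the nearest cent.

€1362.90

Mon: 06:46–14:44 = 7 h 58 min; less 30 min break → 7 h 28 min
Tue: 09:26–17:48 = 8 h 22 min; less 30 min break → 7 h 52 min
Wed: 08:08–19:35 = 11 h 27 min; less 30 min break → 10 h 57 min
Thu: 07:52–16:55 = 9 h 3 min; less 30 min break → 8 h 33 min
Fri: 09:35–19:06 = 9 h 31 min; less 30 min break → 9 h 1 min
Sat: 08:49–20:06 = 11 h 17 min; less 30 min break → 10 h 47 min
Total worked: 54 h 38 min = 3278 min.
Regular 40 h 0 min = 2400 min at €22.00/h; overtime 14 h 38 min = 878 min at €33.00/h.
Pay = (2400 × €22.00 + 878 × €33.00) ÷ 60 = €1362.90.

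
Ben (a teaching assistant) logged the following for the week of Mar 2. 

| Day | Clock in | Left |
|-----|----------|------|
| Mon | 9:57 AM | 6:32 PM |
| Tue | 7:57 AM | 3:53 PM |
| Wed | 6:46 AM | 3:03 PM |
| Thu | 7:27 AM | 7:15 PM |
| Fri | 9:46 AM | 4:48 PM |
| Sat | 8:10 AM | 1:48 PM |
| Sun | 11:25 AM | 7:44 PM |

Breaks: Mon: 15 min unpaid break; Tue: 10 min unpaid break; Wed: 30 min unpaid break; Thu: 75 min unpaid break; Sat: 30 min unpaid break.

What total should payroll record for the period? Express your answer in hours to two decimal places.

Mon: 9:57 AM–6:32 PM = 8 h 35 min; less 15 min break → 8 h 20 min
Tue: 7:57 AM–3:53 PM = 7 h 56 min; less 10 min break → 7 h 46 min
Wed: 6:46 AM–3:03 PM = 8 h 17 min; less 30 min break → 7 h 47 min
Thu: 7:27 AM–7:15 PM = 11 h 48 min; less 75 min break → 10 h 33 min
Fri: 9:46 AM–4:48 PM = 7 h 2 min
Sat: 8:10 AM–1:48 PM = 5 h 38 min; less 30 min break → 5 h 8 min
Sun: 11:25 AM–7:44 PM = 8 h 19 min
Total: 8 h 20 min + 7 h 46 min + 7 h 47 min + 10 h 33 min + 7 h 2 min + 5 h 8 min + 8 h 19 min = 54 h 55 min.

54.92 hours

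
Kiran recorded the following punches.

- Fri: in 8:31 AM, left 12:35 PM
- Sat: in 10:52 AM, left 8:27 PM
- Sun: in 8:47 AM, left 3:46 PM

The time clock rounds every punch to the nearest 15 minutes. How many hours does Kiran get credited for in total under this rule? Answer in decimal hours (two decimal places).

20.75 hours

Fri: in 8:31 AM→8:30 AM, out 12:35 PM→12:30 PM; 4 h 0 min
Sat: in 10:52 AM→10:45 AM, out 8:27 PM→8:30 PM; 9 h 45 min
Sun: in 8:47 AM→8:45 AM, out 3:46 PM→3:45 PM; 7 h 0 min
Total credited: 20 h 45 min.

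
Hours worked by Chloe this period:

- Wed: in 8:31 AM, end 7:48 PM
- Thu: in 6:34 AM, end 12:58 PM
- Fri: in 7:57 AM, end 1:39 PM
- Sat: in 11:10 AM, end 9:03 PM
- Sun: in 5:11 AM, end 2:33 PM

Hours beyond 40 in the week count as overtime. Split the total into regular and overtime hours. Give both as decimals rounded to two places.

Regular 40.00 hours, overtime 2.63 hours

Wed: 8:31 AM–7:48 PM = 11 h 17 min
Thu: 6:34 AM–12:58 PM = 6 h 24 min
Fri: 7:57 AM–1:39 PM = 5 h 42 min
Sat: 11:10 AM–9:03 PM = 9 h 53 min
Sun: 5:11 AM–2:33 PM = 9 h 22 min
Total worked: 42 h 38 min = 42.63 h.
Threshold 40 h → overtime 2 h 38 min, regular 40 h 0 min.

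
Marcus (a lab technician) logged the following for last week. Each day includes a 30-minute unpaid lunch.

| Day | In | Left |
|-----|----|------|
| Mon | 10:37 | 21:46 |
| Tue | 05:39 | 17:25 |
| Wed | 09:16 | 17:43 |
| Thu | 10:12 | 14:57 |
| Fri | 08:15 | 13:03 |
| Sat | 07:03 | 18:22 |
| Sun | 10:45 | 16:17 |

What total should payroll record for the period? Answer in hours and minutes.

Mon: 10:37–21:46 = 11 h 9 min; less 30 min break → 10 h 39 min
Tue: 05:39–17:25 = 11 h 46 min; less 30 min break → 11 h 16 min
Wed: 09:16–17:43 = 8 h 27 min; less 30 min break → 7 h 57 min
Thu: 10:12–14:57 = 4 h 45 min; less 30 min break → 4 h 15 min
Fri: 08:15–13:03 = 4 h 48 min; less 30 min break → 4 h 18 min
Sat: 07:03–18:22 = 11 h 19 min; less 30 min break → 10 h 49 min
Sun: 10:45–16:17 = 5 h 32 min; less 30 min break → 5 h 2 min
Total: 10 h 39 min + 11 h 16 min + 7 h 57 min + 4 h 15 min + 4 h 18 min + 10 h 49 min + 5 h 2 min = 54 h 16 min.

54 h 16 min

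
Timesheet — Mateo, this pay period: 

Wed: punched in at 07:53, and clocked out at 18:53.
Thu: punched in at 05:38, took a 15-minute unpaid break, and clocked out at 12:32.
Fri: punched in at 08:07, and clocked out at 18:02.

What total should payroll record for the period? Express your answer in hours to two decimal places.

27.57 hours

Wed: 07:53–18:53 = 11 h 0 min
Thu: 05:38–12:32 = 6 h 54 min; less 15 min break → 6 h 39 min
Fri: 08:07–18:02 = 9 h 55 min
Total: 11 h 0 min + 6 h 39 min + 9 h 55 min = 27 h 34 min.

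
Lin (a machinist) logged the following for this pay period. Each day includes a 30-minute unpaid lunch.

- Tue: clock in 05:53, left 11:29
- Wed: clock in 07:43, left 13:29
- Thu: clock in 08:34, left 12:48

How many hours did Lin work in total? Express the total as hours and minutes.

Tue: 05:53–11:29 = 5 h 36 min; less 30 min break → 5 h 6 min
Wed: 07:43–13:29 = 5 h 46 min; less 30 min break → 5 h 16 min
Thu: 08:34–12:48 = 4 h 14 min; less 30 min break → 3 h 44 min
Total: 5 h 6 min + 5 h 16 min + 3 h 44 min = 14 h 6 min.

14 h 6 min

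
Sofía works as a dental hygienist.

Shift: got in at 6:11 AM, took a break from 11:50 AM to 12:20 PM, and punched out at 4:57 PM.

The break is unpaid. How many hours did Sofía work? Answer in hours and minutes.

Shift: 6:11 AM–4:57 PM = 10 h 46 min; less 30 min break → 10 h 16 min

10 h 16 min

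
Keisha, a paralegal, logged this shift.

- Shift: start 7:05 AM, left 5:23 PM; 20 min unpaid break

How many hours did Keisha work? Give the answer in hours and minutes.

9 h 58 min

Shift: 7:05 AM–5:23 PM = 10 h 18 min; less 20 min break → 9 h 58 min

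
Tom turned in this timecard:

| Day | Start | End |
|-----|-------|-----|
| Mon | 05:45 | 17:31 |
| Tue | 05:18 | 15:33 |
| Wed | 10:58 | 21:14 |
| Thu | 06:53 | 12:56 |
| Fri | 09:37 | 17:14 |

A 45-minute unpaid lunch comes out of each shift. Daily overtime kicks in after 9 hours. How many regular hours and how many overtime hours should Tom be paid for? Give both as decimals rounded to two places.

Regular 39.17 hours, overtime 3.03 hours

Mon: 05:45–17:31 = 11 h 46 min; less 45 min break → 11 h 1 min
Tue: 05:18–15:33 = 10 h 15 min; less 45 min break → 9 h 30 min
Wed: 10:58–21:14 = 10 h 16 min; less 45 min break → 9 h 31 min
Thu: 06:53–12:56 = 6 h 3 min; less 45 min break → 5 h 18 min
Fri: 09:37–17:14 = 7 h 37 min; less 45 min break → 6 h 52 min
Mon reg 9 h 0 min / OT 2 h 1 min; Tue reg 9 h 0 min / OT 0 h 30 min; Wed reg 9 h 0 min / OT 0 h 31 min; Thu reg 5 h 18 min / OT 0 h 0 min; Fri reg 6 h 52 min / OT 0 h 0 min.
Totals: regular 39 h 10 min, overtime 3 h 2 min.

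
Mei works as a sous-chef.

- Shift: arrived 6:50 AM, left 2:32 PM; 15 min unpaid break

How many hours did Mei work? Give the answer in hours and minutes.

Shift: 6:50 AM–2:32 PM = 7 h 42 min; less 15 min break → 7 h 27 min

7 h 27 min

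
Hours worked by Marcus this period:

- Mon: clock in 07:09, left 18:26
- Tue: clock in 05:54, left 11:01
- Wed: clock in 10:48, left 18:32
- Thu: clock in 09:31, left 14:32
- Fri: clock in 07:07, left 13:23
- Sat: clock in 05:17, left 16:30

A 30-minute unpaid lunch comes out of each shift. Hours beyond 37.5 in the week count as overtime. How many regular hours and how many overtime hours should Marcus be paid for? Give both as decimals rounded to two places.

Regular 37.50 hours, overtime 6.13 hours

Mon: 07:09–18:26 = 11 h 17 min; less 30 min break → 10 h 47 min
Tue: 05:54–11:01 = 5 h 7 min; less 30 min break → 4 h 37 min
Wed: 10:48–18:32 = 7 h 44 min; less 30 min break → 7 h 14 min
Thu: 09:31–14:32 = 5 h 1 min; less 30 min break → 4 h 31 min
Fri: 07:07–13:23 = 6 h 16 min; less 30 min break → 5 h 46 min
Sat: 05:17–16:30 = 11 h 13 min; less 30 min break → 10 h 43 min
Total worked: 43 h 38 min = 43.63 h.
Threshold 37.5 h → overtime 6 h 8 min, regular 37 h 30 min.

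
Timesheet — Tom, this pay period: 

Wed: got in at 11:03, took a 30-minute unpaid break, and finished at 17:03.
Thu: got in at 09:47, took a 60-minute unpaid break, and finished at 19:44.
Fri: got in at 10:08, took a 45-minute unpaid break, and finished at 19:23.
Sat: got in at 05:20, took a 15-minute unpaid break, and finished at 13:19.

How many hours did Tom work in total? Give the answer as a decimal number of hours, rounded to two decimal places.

Wed: 11:03–17:03 = 6 h 0 min; less 30 min break → 5 h 30 min
Thu: 09:47–19:44 = 9 h 57 min; less 60 min break → 8 h 57 min
Fri: 10:08–19:23 = 9 h 15 min; less 45 min break → 8 h 30 min
Sat: 05:20–13:19 = 7 h 59 min; less 15 min break → 7 h 44 min
Total: 5 h 30 min + 8 h 57 min + 8 h 30 min + 7 h 44 min = 30 h 41 min.

30.68 hours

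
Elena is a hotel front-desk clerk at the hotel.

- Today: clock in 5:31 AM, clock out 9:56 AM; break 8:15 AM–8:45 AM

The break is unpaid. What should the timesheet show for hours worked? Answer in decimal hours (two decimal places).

Today: 5:31 AM–9:56 AM = 4 h 25 min; less 30 min break → 3 h 55 min

3.92 hours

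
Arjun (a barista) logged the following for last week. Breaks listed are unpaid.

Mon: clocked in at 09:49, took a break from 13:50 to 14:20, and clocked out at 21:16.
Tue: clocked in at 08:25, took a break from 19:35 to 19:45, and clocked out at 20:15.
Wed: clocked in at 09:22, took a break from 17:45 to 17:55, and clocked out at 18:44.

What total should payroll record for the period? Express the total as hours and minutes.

31 h 49 min

Mon: 09:49–21:16 = 11 h 27 min; less 30 min break → 10 h 57 min
Tue: 08:25–20:15 = 11 h 50 min; less 10 min break → 11 h 40 min
Wed: 09:22–18:44 = 9 h 22 min; less 10 min break → 9 h 12 min
Total: 10 h 57 min + 11 h 40 min + 9 h 12 min = 31 h 49 min.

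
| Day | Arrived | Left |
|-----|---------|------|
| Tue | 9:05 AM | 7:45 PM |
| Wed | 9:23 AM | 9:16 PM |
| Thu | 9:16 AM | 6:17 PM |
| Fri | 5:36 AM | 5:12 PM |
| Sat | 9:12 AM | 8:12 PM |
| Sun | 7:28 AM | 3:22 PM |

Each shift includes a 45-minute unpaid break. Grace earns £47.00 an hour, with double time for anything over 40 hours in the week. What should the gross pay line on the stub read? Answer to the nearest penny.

£3531.27

Tue: 9:05 AM–7:45 PM = 10 h 40 min; less 45 min break → 9 h 55 min
Wed: 9:23 AM–9:16 PM = 11 h 53 min; less 45 min break → 11 h 8 min
Thu: 9:16 AM–6:17 PM = 9 h 1 min; less 45 min break → 8 h 16 min
Fri: 5:36 AM–5:12 PM = 11 h 36 min; less 45 min break → 10 h 51 min
Sat: 9:12 AM–8:12 PM = 11 h 0 min; less 45 min break → 10 h 15 min
Sun: 7:28 AM–3:22 PM = 7 h 54 min; less 45 min break → 7 h 9 min
Total worked: 57 h 34 min = 3454 min.
Regular 40 h 0 min = 2400 min at £47.00/h; overtime 17 h 34 min = 1054 min at £94.00/h.
Pay = (2400 × £47.00 + 1054 × £94.00) ÷ 60 = £3531.27.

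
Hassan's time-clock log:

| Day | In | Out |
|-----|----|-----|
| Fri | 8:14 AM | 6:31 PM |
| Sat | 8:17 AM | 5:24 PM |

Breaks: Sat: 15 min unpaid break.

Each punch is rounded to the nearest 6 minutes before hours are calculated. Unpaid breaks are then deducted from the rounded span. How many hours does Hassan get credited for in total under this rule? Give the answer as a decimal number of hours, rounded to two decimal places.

19.15 hours

Fri: in 8:14 AM→8:12 AM, out 6:31 PM→6:30 PM; 10 h 18 min
Sat: in 8:17 AM→8:18 AM, out 5:24 PM→5:24 PM; 9 h 6 min − 15 min = 8 h 51 min
Total credited: 19 h 9 min.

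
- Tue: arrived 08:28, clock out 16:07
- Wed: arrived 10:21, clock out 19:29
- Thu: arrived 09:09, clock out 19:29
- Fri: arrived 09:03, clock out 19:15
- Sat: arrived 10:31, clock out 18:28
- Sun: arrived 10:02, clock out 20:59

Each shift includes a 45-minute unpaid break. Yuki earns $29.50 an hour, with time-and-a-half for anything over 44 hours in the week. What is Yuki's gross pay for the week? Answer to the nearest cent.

Tue: 08:28–16:07 = 7 h 39 min; less 45 min break → 6 h 54 min
Wed: 10:21–19:29 = 9 h 8 min; less 45 min break → 8 h 23 min
Thu: 09:09–19:29 = 10 h 20 min; less 45 min break → 9 h 35 min
Fri: 09:03–19:15 = 10 h 12 min; less 45 min break → 9 h 27 min
Sat: 10:31–18:28 = 7 h 57 min; less 45 min break → 7 h 12 min
Sun: 10:02–20:59 = 10 h 57 min; less 45 min break → 10 h 12 min
Total worked: 51 h 43 min = 3103 min.
Regular 44 h 0 min = 2640 min at $29.50/h; overtime 7 h 43 min = 463 min at $44.25/h.
Pay = (2640 × $29.50 + 463 × $44.25) ÷ 60 = $1639.46.

$1639.46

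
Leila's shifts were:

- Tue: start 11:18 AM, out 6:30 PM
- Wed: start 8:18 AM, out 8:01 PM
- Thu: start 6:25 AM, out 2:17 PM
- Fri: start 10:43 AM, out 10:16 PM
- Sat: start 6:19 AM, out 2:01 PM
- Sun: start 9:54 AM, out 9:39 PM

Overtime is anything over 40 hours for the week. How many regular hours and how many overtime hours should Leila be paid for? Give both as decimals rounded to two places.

Tue: 11:18 AM–6:30 PM = 7 h 12 min
Wed: 8:18 AM–8:01 PM = 11 h 43 min
Thu: 6:25 AM–2:17 PM = 7 h 52 min
Fri: 10:43 AM–10:16 PM = 11 h 33 min
Sat: 6:19 AM–2:01 PM = 7 h 42 min
Sun: 9:54 AM–9:39 PM = 11 h 45 min
Total worked: 57 h 47 min = 57.78 h.
Threshold 40 h → overtime 17 h 47 min, regular 40 h 0 min.

Regular 40.00 hours, overtime 17.78 hours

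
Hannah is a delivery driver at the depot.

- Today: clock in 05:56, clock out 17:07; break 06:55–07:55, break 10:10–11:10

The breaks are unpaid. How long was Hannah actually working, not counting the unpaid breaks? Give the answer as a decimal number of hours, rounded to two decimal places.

9.18 hours

Today: 05:56–17:07 = 11 h 11 min; less 120 min break → 9 h 11 min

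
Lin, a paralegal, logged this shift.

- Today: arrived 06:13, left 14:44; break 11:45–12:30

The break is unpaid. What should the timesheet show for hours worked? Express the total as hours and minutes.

7 h 46 min

Today: 06:13–14:44 = 8 h 31 min; less 45 min break → 7 h 46 min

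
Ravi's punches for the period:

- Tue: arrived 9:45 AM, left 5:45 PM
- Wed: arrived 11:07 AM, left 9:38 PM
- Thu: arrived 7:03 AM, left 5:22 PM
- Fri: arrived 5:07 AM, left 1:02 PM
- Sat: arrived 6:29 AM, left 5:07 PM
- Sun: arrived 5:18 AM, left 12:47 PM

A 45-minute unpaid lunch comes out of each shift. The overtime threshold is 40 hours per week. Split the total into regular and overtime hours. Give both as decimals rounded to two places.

Regular 40.00 hours, overtime 10.37 hours

Tue: 9:45 AM–5:45 PM = 8 h 0 min; less 45 min break → 7 h 15 min
Wed: 11:07 AM–9:38 PM = 10 h 31 min; less 45 min break → 9 h 46 min
Thu: 7:03 AM–5:22 PM = 10 h 19 min; less 45 min break → 9 h 34 min
Fri: 5:07 AM–1:02 PM = 7 h 55 min; less 45 min break → 7 h 10 min
Sat: 6:29 AM–5:07 PM = 10 h 38 min; less 45 min break → 9 h 53 min
Sun: 5:18 AM–12:47 PM = 7 h 29 min; less 45 min break → 6 h 44 min
Total worked: 50 h 22 min = 50.37 h.
Threshold 40 h → overtime 10 h 22 min, regular 40 h 0 min.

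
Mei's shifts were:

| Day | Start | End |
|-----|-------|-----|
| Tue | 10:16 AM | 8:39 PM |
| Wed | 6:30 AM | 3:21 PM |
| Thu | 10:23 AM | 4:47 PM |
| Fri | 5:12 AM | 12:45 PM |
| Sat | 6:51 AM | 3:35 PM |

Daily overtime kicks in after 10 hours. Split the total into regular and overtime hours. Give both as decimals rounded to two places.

Tue: 10:16 AM–8:39 PM = 10 h 23 min
Wed: 6:30 AM–3:21 PM = 8 h 51 min
Thu: 10:23 AM–4:47 PM = 6 h 24 min
Fri: 5:12 AM–12:45 PM = 7 h 33 min
Sat: 6:51 AM–3:35 PM = 8 h 44 min
Tue reg 10 h 0 min / OT 0 h 23 min; Wed reg 8 h 51 min / OT 0 h 0 min; Thu reg 6 h 24 min / OT 0 h 0 min; Fri reg 7 h 33 min / OT 0 h 0 min; Sat reg 8 h 44 min / OT 0 h 0 min.
Totals: regular 41 h 32 min, overtime 0 h 23 min.

Regular 41.53 hours, overtime 0.38 hours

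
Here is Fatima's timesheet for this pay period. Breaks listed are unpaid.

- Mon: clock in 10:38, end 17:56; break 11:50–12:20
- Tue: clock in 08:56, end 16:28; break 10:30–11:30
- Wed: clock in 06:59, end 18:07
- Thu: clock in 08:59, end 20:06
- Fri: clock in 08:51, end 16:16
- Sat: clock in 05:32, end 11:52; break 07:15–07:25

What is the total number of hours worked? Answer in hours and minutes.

Mon: 10:38–17:56 = 7 h 18 min; less 30 min break → 6 h 48 min
Tue: 08:56–16:28 = 7 h 32 min; less 60 min break → 6 h 32 min
Wed: 06:59–18:07 = 11 h 8 min
Thu: 08:59–20:06 = 11 h 7 min
Fri: 08:51–16:16 = 7 h 25 min
Sat: 05:32–11:52 = 6 h 20 min; less 10 min break → 6 h 10 min
Total: 6 h 48 min + 6 h 32 min + 11 h 8 min + 11 h 7 min + 7 h 25 min + 6 h 10 min = 49 h 10 min.

49 h 10 min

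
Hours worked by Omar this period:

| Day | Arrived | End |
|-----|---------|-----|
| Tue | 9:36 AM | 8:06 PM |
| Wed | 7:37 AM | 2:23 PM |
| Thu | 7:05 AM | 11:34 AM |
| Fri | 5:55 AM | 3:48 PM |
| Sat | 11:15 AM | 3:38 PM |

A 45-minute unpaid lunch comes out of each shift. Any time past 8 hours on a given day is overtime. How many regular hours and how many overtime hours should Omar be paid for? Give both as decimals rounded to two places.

Tue: 9:36 AM–8:06 PM = 10 h 30 min; less 45 min break → 9 h 45 min
Wed: 7:37 AM–2:23 PM = 6 h 46 min; less 45 min break → 6 h 1 min
Thu: 7:05 AM–11:34 AM = 4 h 29 min; less 45 min break → 3 h 44 min
Fri: 5:55 AM–3:48 PM = 9 h 53 min; less 45 min break → 9 h 8 min
Sat: 11:15 AM–3:38 PM = 4 h 23 min; less 45 min break → 3 h 38 min
Tue reg 8 h 0 min / OT 1 h 45 min; Wed reg 6 h 1 min / OT 0 h 0 min; Thu reg 3 h 44 min / OT 0 h 0 min; Fri reg 8 h 0 min / OT 1 h 8 min; Sat reg 3 h 38 min / OT 0 h 0 min.
Totals: regular 29 h 23 min, overtime 2 h 53 min.

Regular 29.38 hours, overtime 2.88 hours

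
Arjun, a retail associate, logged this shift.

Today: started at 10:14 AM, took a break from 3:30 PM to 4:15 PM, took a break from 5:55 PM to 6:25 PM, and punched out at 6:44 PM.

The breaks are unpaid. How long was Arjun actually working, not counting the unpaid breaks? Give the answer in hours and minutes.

7 h 15 min

Today: 10:14 AM–6:44 PM = 8 h 30 min; less 75 min break → 7 h 15 min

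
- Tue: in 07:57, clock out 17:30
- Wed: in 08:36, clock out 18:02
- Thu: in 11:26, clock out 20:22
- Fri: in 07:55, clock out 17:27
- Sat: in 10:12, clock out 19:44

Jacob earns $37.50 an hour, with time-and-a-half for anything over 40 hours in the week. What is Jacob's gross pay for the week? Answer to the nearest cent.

Tue: 07:57–17:30 = 9 h 33 min
Wed: 08:36–18:02 = 9 h 26 min
Thu: 11:26–20:22 = 8 h 56 min
Fri: 07:55–17:27 = 9 h 32 min
Sat: 10:12–19:44 = 9 h 32 min
Total worked: 46 h 59 min = 2819 min.
Regular 40 h 0 min = 2400 min at $37.50/h; overtime 6 h 59 min = 419 min at $56.25/h.
Pay = (2400 × $37.50 + 419 × $56.25) ÷ 60 = $1892.81.

$1892.81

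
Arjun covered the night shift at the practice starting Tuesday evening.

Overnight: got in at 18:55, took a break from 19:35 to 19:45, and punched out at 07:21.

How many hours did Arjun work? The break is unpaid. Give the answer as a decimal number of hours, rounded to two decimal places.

Overnight: 18:55 → midnight = 5 h 5 min; midnight → 07:21 = 7 h 21 min; span 12 h 26 min; less 10 min break → 12 h 16 min

12.27 hours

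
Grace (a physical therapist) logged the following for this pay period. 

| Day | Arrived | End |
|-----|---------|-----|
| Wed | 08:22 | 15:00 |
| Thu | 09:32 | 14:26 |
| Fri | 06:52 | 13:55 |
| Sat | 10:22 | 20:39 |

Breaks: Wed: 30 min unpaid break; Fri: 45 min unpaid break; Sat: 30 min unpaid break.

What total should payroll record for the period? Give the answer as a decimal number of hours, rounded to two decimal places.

Wed: 08:22–15:00 = 6 h 38 min; less 30 min break → 6 h 8 min
Thu: 09:32–14:26 = 4 h 54 min
Fri: 06:52–13:55 = 7 h 3 min; less 45 min break → 6 h 18 min
Sat: 10:22–20:39 = 10 h 17 min; less 30 min break → 9 h 47 min
Total: 6 h 8 min + 4 h 54 min + 6 h 18 min + 9 h 47 min = 27 h 7 min.

27.12 hours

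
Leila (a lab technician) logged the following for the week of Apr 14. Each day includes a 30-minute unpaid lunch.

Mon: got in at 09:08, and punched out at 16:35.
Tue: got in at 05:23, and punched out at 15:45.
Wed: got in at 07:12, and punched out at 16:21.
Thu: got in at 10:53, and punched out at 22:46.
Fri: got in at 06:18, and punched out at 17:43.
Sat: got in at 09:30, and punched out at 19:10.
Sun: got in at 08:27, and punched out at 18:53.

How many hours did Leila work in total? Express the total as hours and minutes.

66 h 52 min

Mon: 09:08–16:35 = 7 h 27 min; less 30 min break → 6 h 57 min
Tue: 05:23–15:45 = 10 h 22 min; less 30 min break → 9 h 52 min
Wed: 07:12–16:21 = 9 h 9 min; less 30 min break → 8 h 39 min
Thu: 10:53–22:46 = 11 h 53 min; less 30 min break → 11 h 23 min
Fri: 06:18–17:43 = 11 h 25 min; less 30 min break → 10 h 55 min
Sat: 09:30–19:10 = 9 h 40 min; less 30 min break → 9 h 10 min
Sun: 08:27–18:53 = 10 h 26 min; less 30 min break → 9 h 56 min
Total: 6 h 57 min + 9 h 52 min + 8 h 39 min + 11 h 23 min + 10 h 55 min + 9 h 10 min + 9 h 56 min = 66 h 52 min.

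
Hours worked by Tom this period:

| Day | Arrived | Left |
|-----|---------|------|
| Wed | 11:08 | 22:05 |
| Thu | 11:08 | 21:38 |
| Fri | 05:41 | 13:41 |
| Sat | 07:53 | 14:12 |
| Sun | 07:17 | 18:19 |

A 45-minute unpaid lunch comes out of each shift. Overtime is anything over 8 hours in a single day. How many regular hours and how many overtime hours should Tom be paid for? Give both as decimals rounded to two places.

Wed: 11:08–22:05 = 10 h 57 min; less 45 min break → 10 h 12 min
Thu: 11:08–21:38 = 10 h 30 min; less 45 min break → 9 h 45 min
Fri: 05:41–13:41 = 8 h 0 min; less 45 min break → 7 h 15 min
Sat: 07:53–14:12 = 6 h 19 min; less 45 min break → 5 h 34 min
Sun: 07:17–18:19 = 11 h 2 min; less 45 min break → 10 h 17 min
Wed reg 8 h 0 min / OT 2 h 12 min; Thu reg 8 h 0 min / OT 1 h 45 min; Fri reg 7 h 15 min / OT 0 h 0 min; Sat reg 5 h 34 min / OT 0 h 0 min; Sun reg 8 h 0 min / OT 2 h 17 min.
Totals: regular 36 h 49 min, overtime 6 h 14 min.

Regular 36.82 hours, overtime 6.23 hours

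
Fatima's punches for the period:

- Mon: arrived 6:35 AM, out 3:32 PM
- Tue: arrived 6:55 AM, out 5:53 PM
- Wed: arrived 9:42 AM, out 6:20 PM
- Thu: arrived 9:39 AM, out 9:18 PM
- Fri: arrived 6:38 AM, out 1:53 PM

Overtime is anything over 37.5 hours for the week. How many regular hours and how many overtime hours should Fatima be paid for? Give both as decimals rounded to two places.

Regular 37.50 hours, overtime 9.95 hours

Mon: 6:35 AM–3:32 PM = 8 h 57 min
Tue: 6:55 AM–5:53 PM = 10 h 58 min
Wed: 9:42 AM–6:20 PM = 8 h 38 min
Thu: 9:39 AM–9:18 PM = 11 h 39 min
Fri: 6:38 AM–1:53 PM = 7 h 15 min
Total worked: 47 h 27 min = 47.45 h.
Threshold 37.5 h → overtime 9 h 57 min, regular 37 h 30 min.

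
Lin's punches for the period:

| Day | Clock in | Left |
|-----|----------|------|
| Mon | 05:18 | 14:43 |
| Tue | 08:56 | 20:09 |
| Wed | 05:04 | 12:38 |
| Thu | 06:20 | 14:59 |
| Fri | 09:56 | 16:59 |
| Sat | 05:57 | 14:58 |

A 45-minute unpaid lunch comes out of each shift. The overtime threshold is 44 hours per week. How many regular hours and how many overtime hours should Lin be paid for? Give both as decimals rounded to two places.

Regular 44.00 hours, overtime 4.42 hours

Mon: 05:18–14:43 = 9 h 25 min; less 45 min break → 8 h 40 min
Tue: 08:56–20:09 = 11 h 13 min; less 45 min break → 10 h 28 min
Wed: 05:04–12:38 = 7 h 34 min; less 45 min break → 6 h 49 min
Thu: 06:20–14:59 = 8 h 39 min; less 45 min break → 7 h 54 min
Fri: 09:56–16:59 = 7 h 3 min; less 45 min break → 6 h 18 min
Sat: 05:57–14:58 = 9 h 1 min; less 45 min break → 8 h 16 min
Total worked: 48 h 25 min = 48.42 h.
Threshold 44 h → overtime 4 h 25 min, regular 44 h 0 min.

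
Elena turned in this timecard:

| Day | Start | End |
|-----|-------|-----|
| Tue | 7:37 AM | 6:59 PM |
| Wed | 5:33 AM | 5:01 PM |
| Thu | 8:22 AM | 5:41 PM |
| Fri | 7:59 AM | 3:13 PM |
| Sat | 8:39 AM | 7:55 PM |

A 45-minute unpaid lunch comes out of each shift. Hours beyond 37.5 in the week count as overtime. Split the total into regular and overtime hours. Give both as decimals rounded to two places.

Regular 37.50 hours, overtime 9.40 hours

Tue: 7:37 AM–6:59 PM = 11 h 22 min; less 45 min break → 10 h 37 min
Wed: 5:33 AM–5:01 PM = 11 h 28 min; less 45 min break → 10 h 43 min
Thu: 8:22 AM–5:41 PM = 9 h 19 min; less 45 min break → 8 h 34 min
Fri: 7:59 AM–3:13 PM = 7 h 14 min; less 45 min break → 6 h 29 min
Sat: 8:39 AM–7:55 PM = 11 h 16 min; less 45 min break → 10 h 31 min
Total worked: 46 h 54 min = 46.90 h.
Threshold 37.5 h → overtime 9 h 24 min, regular 37 h 30 min.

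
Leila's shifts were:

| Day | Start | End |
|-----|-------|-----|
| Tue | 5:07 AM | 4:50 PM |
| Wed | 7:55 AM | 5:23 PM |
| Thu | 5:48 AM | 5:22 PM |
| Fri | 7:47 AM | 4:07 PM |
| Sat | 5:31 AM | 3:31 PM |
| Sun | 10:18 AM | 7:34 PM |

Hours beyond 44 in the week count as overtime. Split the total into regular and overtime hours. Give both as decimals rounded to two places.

Tue: 5:07 AM–4:50 PM = 11 h 43 min
Wed: 7:55 AM–5:23 PM = 9 h 28 min
Thu: 5:48 AM–5:22 PM = 11 h 34 min
Fri: 7:47 AM–4:07 PM = 8 h 20 min
Sat: 5:31 AM–3:31 PM = 10 h 0 min
Sun: 10:18 AM–7:34 PM = 9 h 16 min
Total worked: 60 h 21 min = 60.35 h.
Threshold 44 h → overtime 16 h 21 min, regular 44 h 0 min.

Regular 44.00 hours, overtime 16.35 hours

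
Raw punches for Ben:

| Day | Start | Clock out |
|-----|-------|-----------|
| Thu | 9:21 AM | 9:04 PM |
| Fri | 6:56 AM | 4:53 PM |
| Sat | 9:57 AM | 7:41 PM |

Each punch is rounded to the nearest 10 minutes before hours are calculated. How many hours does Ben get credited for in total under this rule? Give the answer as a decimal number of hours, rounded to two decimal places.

Thu: in 9:21 AM→9:20 AM, out 9:04 PM→9:00 PM; 11 h 40 min
Fri: in 6:56 AM→7:00 AM, out 4:53 PM→4:50 PM; 9 h 50 min
Sat: in 9:57 AM→10:00 AM, out 7:41 PM→7:40 PM; 9 h 40 min
Total credited: 31 h 10 min.

31.17 hours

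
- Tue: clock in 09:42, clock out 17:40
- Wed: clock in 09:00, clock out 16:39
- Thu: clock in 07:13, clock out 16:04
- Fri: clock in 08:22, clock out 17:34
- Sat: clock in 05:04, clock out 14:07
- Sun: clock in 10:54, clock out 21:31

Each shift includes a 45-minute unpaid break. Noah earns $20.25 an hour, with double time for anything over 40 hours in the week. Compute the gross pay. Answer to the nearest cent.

Tue: 09:42–17:40 = 7 h 58 min; less 45 min break → 7 h 13 min
Wed: 09:00–16:39 = 7 h 39 min; less 45 min break → 6 h 54 min
Thu: 07:13–16:04 = 8 h 51 min; less 45 min break → 8 h 6 min
Fri: 08:22–17:34 = 9 h 12 min; less 45 min break → 8 h 27 min
Sat: 05:04–14:07 = 9 h 3 min; less 45 min break → 8 h 18 min
Sun: 10:54–21:31 = 10 h 37 min; less 45 min break → 9 h 52 min
Total worked: 48 h 50 min = 2930 min.
Regular 40 h 0 min = 2400 min at $20.25/h; overtime 8 h 50 min = 530 min at $40.50/h.
Pay = (2400 × $20.25 + 530 × $40.50) ÷ 60 = $1167.75.

$1167.75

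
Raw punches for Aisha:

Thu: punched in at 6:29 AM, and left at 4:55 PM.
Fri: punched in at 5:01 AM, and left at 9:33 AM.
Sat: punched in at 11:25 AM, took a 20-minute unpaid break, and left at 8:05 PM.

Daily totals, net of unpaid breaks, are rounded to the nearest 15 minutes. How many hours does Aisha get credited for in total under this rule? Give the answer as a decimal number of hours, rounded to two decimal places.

23.25 hours

Thu: 6:29 AM–4:55 PM = 10 h 26 min → rounds to 10 h 30 min
Fri: 5:01 AM–9:33 AM = 4 h 32 min → rounds to 4 h 30 min
Sat: 11:25 AM–8:05 PM = 8 h 40 min − 20 min = 8 h 20 min → rounds to 8 h 15 min
Total credited: 23 h 15 min.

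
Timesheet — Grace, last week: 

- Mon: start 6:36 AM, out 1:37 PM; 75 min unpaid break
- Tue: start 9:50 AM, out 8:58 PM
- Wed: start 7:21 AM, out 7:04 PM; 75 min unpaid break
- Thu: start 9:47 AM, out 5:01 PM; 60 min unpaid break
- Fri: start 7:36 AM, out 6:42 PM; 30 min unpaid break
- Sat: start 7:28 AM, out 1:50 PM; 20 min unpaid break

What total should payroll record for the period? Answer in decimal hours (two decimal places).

Mon: 6:36 AM–1:37 PM = 7 h 1 min; less 75 min break → 5 h 46 min
Tue: 9:50 AM–8:58 PM = 11 h 8 min
Wed: 7:21 AM–7:04 PM = 11 h 43 min; less 75 min break → 10 h 28 min
Thu: 9:47 AM–5:01 PM = 7 h 14 min; less 60 min break → 6 h 14 min
Fri: 7:36 AM–6:42 PM = 11 h 6 min; less 30 min break → 10 h 36 min
Sat: 7:28 AM–1:50 PM = 6 h 22 min; less 20 min break → 6 h 2 min
Total: 5 h 46 min + 11 h 8 min + 10 h 28 min + 6 h 14 min + 10 h 36 min + 6 h 2 min = 50 h 14 min.

50.23 hours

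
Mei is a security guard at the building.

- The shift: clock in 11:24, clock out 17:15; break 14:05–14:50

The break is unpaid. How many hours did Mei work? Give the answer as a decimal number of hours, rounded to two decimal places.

The shift: 11:24–17:15 = 5 h 51 min; less 45 min break → 5 h 6 min

5.10 hours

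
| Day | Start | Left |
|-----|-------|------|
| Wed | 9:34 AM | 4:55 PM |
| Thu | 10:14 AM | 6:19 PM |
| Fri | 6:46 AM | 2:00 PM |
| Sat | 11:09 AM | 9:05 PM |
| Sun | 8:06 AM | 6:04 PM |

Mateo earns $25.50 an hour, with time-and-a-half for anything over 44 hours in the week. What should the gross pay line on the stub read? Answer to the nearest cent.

$1085.45

Wed: 9:34 AM–4:55 PM = 7 h 21 min
Thu: 10:14 AM–6:19 PM = 8 h 5 min
Fri: 6:46 AM–2:00 PM = 7 h 14 min
Sat: 11:09 AM–9:05 PM = 9 h 56 min
Sun: 8:06 AM–6:04 PM = 9 h 58 min
Total worked: 42 h 34 min = 2554 min.
Regular 42 h 34 min = 2554 min at $25.50/h; overtime 0 h 0 min = 0 min at $38.25/h.
Pay = (2554 × $25.50 + 0 × $38.25) ÷ 60 = $1085.45.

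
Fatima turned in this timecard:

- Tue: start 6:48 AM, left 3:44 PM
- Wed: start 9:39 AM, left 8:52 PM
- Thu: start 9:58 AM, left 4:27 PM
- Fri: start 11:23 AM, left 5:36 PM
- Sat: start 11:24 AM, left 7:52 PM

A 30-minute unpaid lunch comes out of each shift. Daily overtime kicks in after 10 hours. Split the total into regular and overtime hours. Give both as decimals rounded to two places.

Tue: 6:48 AM–3:44 PM = 8 h 56 min; less 30 min break → 8 h 26 min
Wed: 9:39 AM–8:52 PM = 11 h 13 min; less 30 min break → 10 h 43 min
Thu: 9:58 AM–4:27 PM = 6 h 29 min; less 30 min break → 5 h 59 min
Fri: 11:23 AM–5:36 PM = 6 h 13 min; less 30 min break → 5 h 43 min
Sat: 11:24 AM–7:52 PM = 8 h 28 min; less 30 min break → 7 h 58 min
Tue reg 8 h 26 min / OT 0 h 0 min; Wed reg 10 h 0 min / OT 0 h 43 min; Thu reg 5 h 59 min / OT 0 h 0 min; Fri reg 5 h 43 min / OT 0 h 0 min; Sat reg 7 h 58 min / OT 0 h 0 min.
Totals: regular 38 h 6 min, overtime 0 h 43 min.

Regular 38.10 hours, overtime 0.72 hours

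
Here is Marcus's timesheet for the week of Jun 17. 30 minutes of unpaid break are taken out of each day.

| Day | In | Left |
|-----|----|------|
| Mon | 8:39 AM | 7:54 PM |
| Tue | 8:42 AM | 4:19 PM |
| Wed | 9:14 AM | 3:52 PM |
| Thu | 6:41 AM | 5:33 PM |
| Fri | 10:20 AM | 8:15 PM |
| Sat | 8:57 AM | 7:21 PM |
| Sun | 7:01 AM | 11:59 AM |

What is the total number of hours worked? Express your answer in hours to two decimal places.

58.15 hours

Mon: 8:39 AM–7:54 PM = 11 h 15 min; less 30 min break → 10 h 45 min
Tue: 8:42 AM–4:19 PM = 7 h 37 min; less 30 min break → 7 h 7 min
Wed: 9:14 AM–3:52 PM = 6 h 38 min; less 30 min break → 6 h 8 min
Thu: 6:41 AM–5:33 PM = 10 h 52 min; less 30 min break → 10 h 22 min
Fri: 10:20 AM–8:15 PM = 9 h 55 min; less 30 min break → 9 h 25 min
Sat: 8:57 AM–7:21 PM = 10 h 24 min; less 30 min break → 9 h 54 min
Sun: 7:01 AM–11:59 AM = 4 h 58 min; less 30 min break → 4 h 28 min
Total: 10 h 45 min + 7 h 7 min + 6 h 8 min + 10 h 22 min + 9 h 25 min + 9 h 54 min + 4 h 28 min = 58 h 9 min.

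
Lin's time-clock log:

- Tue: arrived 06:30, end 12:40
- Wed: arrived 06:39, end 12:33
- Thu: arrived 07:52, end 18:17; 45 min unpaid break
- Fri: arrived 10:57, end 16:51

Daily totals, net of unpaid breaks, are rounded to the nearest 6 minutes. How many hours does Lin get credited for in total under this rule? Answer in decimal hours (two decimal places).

Tue: 06:30–12:40 = 6 h 10 min → rounds to 6 h 12 min
Wed: 06:39–12:33 = 5 h 54 min → rounds to 5 h 54 min
Thu: 07:52–18:17 = 10 h 25 min − 45 min = 9 h 40 min → rounds to 9 h 42 min
Fri: 10:57–16:51 = 5 h 54 min → rounds to 5 h 54 min
Total credited: 27 h 42 min.

27.70 hours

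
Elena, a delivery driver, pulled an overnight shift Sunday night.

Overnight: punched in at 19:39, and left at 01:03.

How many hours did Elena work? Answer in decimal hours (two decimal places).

5.40 hours

Overnight: 19:39 → midnight = 4 h 21 min; midnight → 01:03 = 1 h 3 min; span 5 h 24 min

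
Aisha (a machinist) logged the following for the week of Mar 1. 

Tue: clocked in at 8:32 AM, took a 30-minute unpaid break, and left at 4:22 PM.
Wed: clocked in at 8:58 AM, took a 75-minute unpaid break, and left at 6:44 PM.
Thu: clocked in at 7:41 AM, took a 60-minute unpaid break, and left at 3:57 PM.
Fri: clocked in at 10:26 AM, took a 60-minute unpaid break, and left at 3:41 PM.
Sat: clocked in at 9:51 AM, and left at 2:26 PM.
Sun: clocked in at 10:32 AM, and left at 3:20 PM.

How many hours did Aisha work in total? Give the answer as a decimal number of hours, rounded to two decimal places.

Tue: 8:32 AM–4:22 PM = 7 h 50 min; less 30 min break → 7 h 20 min
Wed: 8:58 AM–6:44 PM = 9 h 46 min; less 75 min break → 8 h 31 min
Thu: 7:41 AM–3:57 PM = 8 h 16 min; less 60 min break → 7 h 16 min
Fri: 10:26 AM–3:41 PM = 5 h 15 min; less 60 min break → 4 h 15 min
Sat: 9:51 AM–2:26 PM = 4 h 35 min
Sun: 10:32 AM–3:20 PM = 4 h 48 min
Total: 7 h 20 min + 8 h 31 min + 7 h 16 min + 4 h 15 min + 4 h 35 min + 4 h 48 min = 36 h 45 min.

36.75 hours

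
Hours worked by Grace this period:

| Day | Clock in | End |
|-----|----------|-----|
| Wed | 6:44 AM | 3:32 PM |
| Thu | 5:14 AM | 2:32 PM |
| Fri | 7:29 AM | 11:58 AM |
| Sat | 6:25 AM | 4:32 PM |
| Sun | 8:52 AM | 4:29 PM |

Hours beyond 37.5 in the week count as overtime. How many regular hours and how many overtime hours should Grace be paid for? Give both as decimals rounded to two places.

Regular 37.50 hours, overtime 2.82 hours

Wed: 6:44 AM–3:32 PM = 8 h 48 min
Thu: 5:14 AM–2:32 PM = 9 h 18 min
Fri: 7:29 AM–11:58 AM = 4 h 29 min
Sat: 6:25 AM–4:32 PM = 10 h 7 min
Sun: 8:52 AM–4:29 PM = 7 h 37 min
Total worked: 40 h 19 min = 40.32 h.
Threshold 37.5 h → overtime 2 h 49 min, regular 37 h 30 min.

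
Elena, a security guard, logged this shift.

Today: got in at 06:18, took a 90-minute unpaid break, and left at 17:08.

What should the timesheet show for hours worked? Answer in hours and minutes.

Today: 06:18–17:08 = 10 h 50 min; less 90 min break → 9 h 20 min

9 h 20 min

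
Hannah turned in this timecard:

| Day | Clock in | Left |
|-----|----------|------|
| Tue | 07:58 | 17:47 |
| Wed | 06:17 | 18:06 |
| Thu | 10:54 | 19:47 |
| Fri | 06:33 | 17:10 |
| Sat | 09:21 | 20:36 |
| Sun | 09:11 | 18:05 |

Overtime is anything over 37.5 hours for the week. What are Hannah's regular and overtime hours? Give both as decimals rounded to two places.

Regular 37.50 hours, overtime 23.78 hours

Tue: 07:58–17:47 = 9 h 49 min
Wed: 06:17–18:06 = 11 h 49 min
Thu: 10:54–19:47 = 8 h 53 min
Fri: 06:33–17:10 = 10 h 37 min
Sat: 09:21–20:36 = 11 h 15 min
Sun: 09:11–18:05 = 8 h 54 min
Total worked: 61 h 17 min = 61.28 h.
Threshold 37.5 h → overtime 23 h 47 min, regular 37 h 30 min.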